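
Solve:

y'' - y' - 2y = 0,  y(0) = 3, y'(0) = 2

General solution: y = C₁e^(2x) + C₂e^(-x)
Applying ICs: C₁ = 5/3, C₂ = 4/3
Particular solution: y = (5/3)e^(2x) + (4/3)e^(-x)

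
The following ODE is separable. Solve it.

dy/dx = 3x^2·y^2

Separating variables and integrating:
-1/y = x^3 + C

General solution: y^-1 = -x^3 + C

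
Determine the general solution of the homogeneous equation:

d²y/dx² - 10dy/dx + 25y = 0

Characteristic equation: r² - 10r + 25 = 0
Factored: (r - 5)² = 0
Repeated root: r = 5
General solution: y = (C₁ + C₂x)e^(5x)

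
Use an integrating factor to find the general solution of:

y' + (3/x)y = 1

Using integrating factor method:

General solution: y = (1/4)x + Cx^(-3)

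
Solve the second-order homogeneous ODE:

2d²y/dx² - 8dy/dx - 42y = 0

Characteristic equation: 2r² - 8r - 42 = 0
Divide by 2: r² - 4r - 21 = 0
Roots: r = 7, -3 (distinct real)
General solution: y = C₁e^(7x) + C₂e^(-3x)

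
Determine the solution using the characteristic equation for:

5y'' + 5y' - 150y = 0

Characteristic equation: 5r² + 5r - 150 = 0
Divide by 5: r² + r - 30 = 0
Roots: r = 5, -6 (distinct real)
General solution: y = C₁e^(5x) + C₂e^(-6x)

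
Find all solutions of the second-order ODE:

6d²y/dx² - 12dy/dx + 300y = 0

Characteristic equation: 6r² - 12r + 300 = 0
Divide by 6: r² - 2r + 50 = 0
Roots: r = 1 ± 7i (complex conjugates)
General solution: y = e^x(C₁cos(7x) + C₂sin(7x))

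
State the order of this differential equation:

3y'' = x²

The order is 2 (highest derivative is of order 2).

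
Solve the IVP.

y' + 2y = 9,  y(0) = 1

General solution: y = 9/2 + Ce^(-2x)
Applying y(0) = 1: C = 1 - 9/2 = -7/2
Particular solution: y = 9/2 - (7/2)e^(-2x)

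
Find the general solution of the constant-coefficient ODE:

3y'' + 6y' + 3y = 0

Characteristic equation: 3r² + 6r + 3 = 0
Divide by 3: r² + 2r + 1 = 0
Factored: (r + 1)² = 0
Repeated root: r = -1
General solution: y = (C₁ + C₂x)e^(-x)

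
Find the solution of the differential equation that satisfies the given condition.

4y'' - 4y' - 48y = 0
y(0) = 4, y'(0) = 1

General solution: y = C₁e^(4x) + C₂e^(-3x)
Applying ICs: C₁ = 13/7, C₂ = 15/7
Particular solution: y = (13/7)e^(4x) + (15/7)e^(-3x)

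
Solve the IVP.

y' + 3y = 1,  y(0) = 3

General solution: y = 1/3 + Ce^(-3x)
Applying y(0) = 3: C = 3 - 1/3 = 8/3
Particular solution: y = 1/3 + (8/3)e^(-3x)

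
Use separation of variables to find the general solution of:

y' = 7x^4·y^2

Separating variables and integrating:
-1/y = 7x^5/5 + C

General solution: y^-1 = (-7/5)x^5 + C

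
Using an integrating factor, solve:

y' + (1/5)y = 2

Using integrating factor method:

General solution: y = 10 + Ce^(-x/5)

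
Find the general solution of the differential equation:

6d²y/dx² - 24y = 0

Characteristic equation: 6r² - 24 = 0
Divide by 6: r² - 4 = 0
Roots: r = 2, -2 (distinct real)
General solution: y = C₁e^(2x) + C₂e^(-2x)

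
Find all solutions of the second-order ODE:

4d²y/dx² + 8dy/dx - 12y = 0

Characteristic equation: 4r² + 8r - 12 = 0
Divide by 4: r² + 2r - 3 = 0
Roots: r = 1, -3 (distinct real)
General solution: y = C₁e^x + C₂e^(-3x)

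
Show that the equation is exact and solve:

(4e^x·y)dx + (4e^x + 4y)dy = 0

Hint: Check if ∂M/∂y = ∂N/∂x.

Verify exactness: ∂M/∂y = ∂N/∂x ✓
Find F(x,y) such that ∂F/∂x = M, ∂F/∂y = N
Solution: 4e^x·y + 2y² = C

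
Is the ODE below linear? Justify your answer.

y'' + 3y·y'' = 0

No. Nonlinear (y·y'' term)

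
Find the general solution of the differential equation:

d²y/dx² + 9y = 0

Characteristic equation: r² + 9 = 0
Roots: r = ±3i (complex conjugates)
General solution: y = C₁cos(3x) + C₂sin(3x)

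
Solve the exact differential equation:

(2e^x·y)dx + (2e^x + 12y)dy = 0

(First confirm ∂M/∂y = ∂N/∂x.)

Verify exactness: ∂M/∂y = ∂N/∂x ✓
Find F(x,y) such that ∂F/∂x = M, ∂F/∂y = N
Solution: 2e^x·y + 6y² = C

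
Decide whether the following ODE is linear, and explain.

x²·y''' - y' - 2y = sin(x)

Linear (y and its derivatives appear to the first power only, no products of y terms)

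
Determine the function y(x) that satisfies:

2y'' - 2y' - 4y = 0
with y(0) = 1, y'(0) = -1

General solution: y = C₁e^(2x) + C₂e^(-x)
Applying ICs: C₁ = 0, C₂ = 1
Particular solution: y = e^(-x)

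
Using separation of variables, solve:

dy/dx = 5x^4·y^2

Separating variables and integrating:
-1/y = x^5 + C

General solution: y^-1 = -x^5 + C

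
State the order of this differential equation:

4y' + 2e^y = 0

The order is 1 (highest derivative is of order 1).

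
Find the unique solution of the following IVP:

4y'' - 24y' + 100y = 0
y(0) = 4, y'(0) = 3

General solution: y = e^(3x)(C₁cos(4x) + C₂sin(4x))
Complex roots r = 3 ± 4i
Applying ICs: C₁ = 4, C₂ = -9/4
Particular solution: y = e^(3x)(4cos(4x) - (9/4)sin(4x))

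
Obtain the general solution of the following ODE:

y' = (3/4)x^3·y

Separating variables and integrating:
ln|y| = 3x^4/16 + C

General solution: y = Ce^(3x^4/16)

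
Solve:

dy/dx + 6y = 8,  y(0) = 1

General solution: y = 4/3 + Ce^(-6x)
Applying y(0) = 1: C = 1 - 4/3 = -1/3
Particular solution: y = 4/3 - (1/3)e^(-6x)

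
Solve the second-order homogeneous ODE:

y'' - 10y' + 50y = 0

Characteristic equation: r² - 10r + 50 = 0
Roots: r = 5 ± 5i (complex conjugates)
General solution: y = e^(5x)(C₁cos(5x) + C₂sin(5x))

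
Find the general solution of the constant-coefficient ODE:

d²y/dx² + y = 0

Characteristic equation: r² + 1 = 0
Roots: r = ±i (complex conjugates)
General solution: y = C₁cos(x) + C₂sin(x)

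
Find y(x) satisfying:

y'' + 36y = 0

Characteristic equation: r² + 36 = 0
Roots: r = ±6i (complex conjugates)
General solution: y = C₁cos(6x) + C₂sin(6x)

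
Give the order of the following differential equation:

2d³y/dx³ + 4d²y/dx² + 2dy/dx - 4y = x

The order is 3 (highest derivative is of order 3).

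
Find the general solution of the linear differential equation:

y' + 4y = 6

Using integrating factor method:

General solution: y = 3/2 + Ce^(-4x)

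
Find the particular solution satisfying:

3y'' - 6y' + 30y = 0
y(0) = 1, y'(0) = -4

General solution: y = e^x(C₁cos(3x) + C₂sin(3x))
Complex roots r = 1 ± 3i
Applying ICs: C₁ = 1, C₂ = -5/3
Particular solution: y = e^x(cos(3x) - (5/3)sin(3x))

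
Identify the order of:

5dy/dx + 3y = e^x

The order is 1 (highest derivative is of order 1).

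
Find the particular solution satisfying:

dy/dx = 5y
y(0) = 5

General solution: y = Ce^(5x)
Applying IC y(0) = 5:
Particular solution: y = 5e^(5x)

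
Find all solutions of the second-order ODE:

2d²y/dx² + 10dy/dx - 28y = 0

Characteristic equation: 2r² + 10r - 28 = 0
Divide by 2: r² + 5r - 14 = 0
Roots: r = 2, -7 (distinct real)
General solution: y = C₁e^(2x) + C₂e^(-7x)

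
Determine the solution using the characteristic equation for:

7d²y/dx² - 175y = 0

Characteristic equation: 7r² - 175 = 0
Divide by 7: r² - 25 = 0
Roots: r = 5, -5 (distinct real)
General solution: y = C₁e^(5x) + C₂e^(-5x)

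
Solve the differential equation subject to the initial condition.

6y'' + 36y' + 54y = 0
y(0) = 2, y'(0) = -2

General solution: y = (C₁ + C₂x)e^(-3x)
Repeated root r = -3
Applying ICs: C₁ = 2, C₂ = 4
Particular solution: y = (2 + 4x)e^(-3x)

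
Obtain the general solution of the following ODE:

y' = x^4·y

Separating variables and integrating:
ln|y| = x^5/5 + C

General solution: y = Ce^(x^5/5)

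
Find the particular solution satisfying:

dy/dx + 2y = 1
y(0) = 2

General solution: y = 1/2 + Ce^(-2x)
Applying y(0) = 2: C = 2 - 1/2 = 3/2
Particular solution: y = 1/2 + (3/2)e^(-2x)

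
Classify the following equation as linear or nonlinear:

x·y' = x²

Linear (y and its derivatives appear to the first power only, no products of y terms)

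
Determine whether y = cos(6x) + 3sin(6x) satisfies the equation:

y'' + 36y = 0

Verification:
y'' = -36cos(6x) - 108sin(6x)
y'' + 36y = 0 ✓

Yes, it is a solution.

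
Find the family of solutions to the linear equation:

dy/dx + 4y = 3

Using integrating factor method:

General solution: y = 3/4 + Ce^(-4x)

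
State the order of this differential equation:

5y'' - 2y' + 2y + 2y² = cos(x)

The order is 2 (highest derivative is of order 2).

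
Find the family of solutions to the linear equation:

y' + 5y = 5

Using integrating factor method:

General solution: y = 1 + Ce^(-5x)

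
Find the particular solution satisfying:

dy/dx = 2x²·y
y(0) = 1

General solution: y = Ce^(2x³/3)
Applying IC y(0) = 1:
Particular solution: y = e^(2x³/3)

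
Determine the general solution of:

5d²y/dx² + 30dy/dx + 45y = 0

Characteristic equation: 5r² + 30r + 45 = 0
Divide by 5: r² + 6r + 9 = 0
Factored: (r + 3)² = 0
Repeated root: r = -3
General solution: y = (C₁ + C₂x)e^(-3x)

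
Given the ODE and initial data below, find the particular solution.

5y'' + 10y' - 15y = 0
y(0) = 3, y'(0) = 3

General solution: y = C₁e^x + C₂e^(-3x)
Applying ICs: C₁ = 3, C₂ = 0
Particular solution: y = 3e^x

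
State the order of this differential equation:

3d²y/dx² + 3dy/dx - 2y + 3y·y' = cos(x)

The order is 2 (highest derivative is of order 2).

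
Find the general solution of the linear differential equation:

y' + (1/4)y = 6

Using integrating factor method:

General solution: y = 24 + Ce^(-x/4)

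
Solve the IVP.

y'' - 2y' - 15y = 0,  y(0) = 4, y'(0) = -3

General solution: y = C₁e^(5x) + C₂e^(-3x)
Applying ICs: C₁ = 9/8, C₂ = 23/8
Particular solution: y = (9/8)e^(5x) + (23/8)e^(-3x)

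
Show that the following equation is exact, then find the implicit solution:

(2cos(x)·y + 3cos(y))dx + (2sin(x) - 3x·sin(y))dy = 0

Verify exactness: ∂M/∂y = ∂N/∂x ✓
Find F(x,y) such that ∂F/∂x = M, ∂F/∂y = N
Solution: 2sin(x)·y + 3x·cos(y) = C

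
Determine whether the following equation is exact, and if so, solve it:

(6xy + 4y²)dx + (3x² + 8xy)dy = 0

Verify exactness: ∂M/∂y = ∂N/∂x ✓
Find F(x,y) such that ∂F/∂x = M, ∂F/∂y = N
Solution: 3x²y + 4xy² = C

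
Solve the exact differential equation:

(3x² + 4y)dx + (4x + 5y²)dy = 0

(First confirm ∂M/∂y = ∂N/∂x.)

Verify exactness: ∂M/∂y = ∂N/∂x ✓
Find F(x,y) such that ∂F/∂x = M, ∂F/∂y = N
Solution: x³ + 4xy + 5y³/3 = C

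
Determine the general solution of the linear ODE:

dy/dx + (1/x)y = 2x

Using integrating factor method:

General solution: y = (2/3)x^2 + C/x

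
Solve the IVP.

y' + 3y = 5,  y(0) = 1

General solution: y = 5/3 + Ce^(-3x)
Applying y(0) = 1: C = 1 - 5/3 = -2/3
Particular solution: y = 5/3 - (2/3)e^(-3x)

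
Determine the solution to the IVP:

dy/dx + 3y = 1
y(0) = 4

General solution: y = 1/3 + Ce^(-3x)
Applying y(0) = 4: C = 4 - 1/3 = 11/3
Particular solution: y = 1/3 + (11/3)e^(-3x)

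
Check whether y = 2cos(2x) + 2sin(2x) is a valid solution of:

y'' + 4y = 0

Verification:
y'' = -8cos(2x) - 8sin(2x)
y'' + 4y = 0 ✓

Yes, it is a solution.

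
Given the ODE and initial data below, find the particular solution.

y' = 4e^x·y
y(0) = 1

General solution: y = Ce^(4e^x)
Applying IC y(0) = 1:
Particular solution: y = e^(4(e^x - 1))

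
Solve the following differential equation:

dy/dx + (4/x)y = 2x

Using integrating factor method:

General solution: y = (1/3)x^2 + Cx^(-4)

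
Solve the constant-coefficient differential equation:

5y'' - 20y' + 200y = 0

Characteristic equation: 5r² - 20r + 200 = 0
Divide by 5: r² - 4r + 40 = 0
Roots: r = 2 ± 6i (complex conjugates)
General solution: y = e^(2x)(C₁cos(6x) + C₂sin(6x))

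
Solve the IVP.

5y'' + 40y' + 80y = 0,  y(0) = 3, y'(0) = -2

General solution: y = (C₁ + C₂x)e^(-4x)
Repeated root r = -4
Applying ICs: C₁ = 3, C₂ = 10
Particular solution: y = (3 + 10x)e^(-4x)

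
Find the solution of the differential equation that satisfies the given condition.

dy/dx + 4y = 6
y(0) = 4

General solution: y = 3/2 + Ce^(-4x)
Applying y(0) = 4: C = 4 - 3/2 = 5/2
Particular solution: y = 3/2 + (5/2)e^(-4x)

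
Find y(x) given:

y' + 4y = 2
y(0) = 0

General solution: y = 1/2 + Ce^(-4x)
Applying y(0) = 0: C = 0 - 1/2 = -1/2
Particular solution: y = 1/2 - (1/2)e^(-4x)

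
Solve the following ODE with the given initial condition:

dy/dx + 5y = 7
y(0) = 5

General solution: y = 7/5 + Ce^(-5x)
Applying y(0) = 5: C = 5 - 7/5 = 18/5
Particular solution: y = 7/5 + (18/5)e^(-5x)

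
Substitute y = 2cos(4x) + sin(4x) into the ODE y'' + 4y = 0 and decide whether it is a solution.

Verification:
y'' = -32cos(4x) - 16sin(4x)
y'' + 4y ≠ 0 (frequency mismatch: got 16 instead of 4)

No, it is not a solution.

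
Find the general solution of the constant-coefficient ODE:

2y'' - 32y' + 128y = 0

Characteristic equation: 2r² - 32r + 128 = 0
Divide by 2: r² - 16r + 64 = 0
Factored: (r - 8)² = 0
Repeated root: r = 8
General solution: y = (C₁ + C₂x)e^(8x)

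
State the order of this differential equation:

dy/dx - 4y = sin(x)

The order is 1 (highest derivative is of order 1).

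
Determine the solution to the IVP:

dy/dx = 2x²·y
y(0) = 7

General solution: y = Ce^(2x³/3)
Applying IC y(0) = 7:
Particular solution: y = 7e^(2x³/3)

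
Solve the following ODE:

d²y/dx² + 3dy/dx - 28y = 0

Characteristic equation: r² + 3r - 28 = 0
Roots: r = 4, -7 (distinct real)
General solution: y = C₁e^(4x) + C₂e^(-7x)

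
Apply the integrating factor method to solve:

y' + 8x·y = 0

Using integrating factor method:

General solution: y = Ce^(-4x^2)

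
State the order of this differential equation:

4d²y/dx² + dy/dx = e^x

The order is 2 (highest derivative is of order 2).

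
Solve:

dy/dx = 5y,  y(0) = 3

General solution: y = Ce^(5x)
Applying IC y(0) = 3:
Particular solution: y = 3e^(5x)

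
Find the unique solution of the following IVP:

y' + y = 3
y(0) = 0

General solution: y = 3 + Ce^(-x)
Applying y(0) = 0: C = 0 - 3 = -3
Particular solution: y = 3 - 3e^(-x)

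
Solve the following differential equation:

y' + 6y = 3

Using integrating factor method:

General solution: y = 1/2 + Ce^(-6x)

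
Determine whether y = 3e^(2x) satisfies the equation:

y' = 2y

Verification:
y = 3e^(2x)
y' = 6e^(2x)
2y = 6e^(2x)
y' = 2y ✓

Yes, it is a solution.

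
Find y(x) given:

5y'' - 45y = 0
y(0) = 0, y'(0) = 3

General solution: y = C₁e^(3x) + C₂e^(-3x)
Applying ICs: C₁ = 1/2, C₂ = -1/2
Particular solution: y = (1/2)e^(3x) - (1/2)e^(-3x)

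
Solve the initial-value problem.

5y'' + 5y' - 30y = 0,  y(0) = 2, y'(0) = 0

General solution: y = C₁e^(2x) + C₂e^(-3x)
Applying ICs: C₁ = 6/5, C₂ = 4/5
Particular solution: y = (6/5)e^(2x) + (4/5)e^(-3x)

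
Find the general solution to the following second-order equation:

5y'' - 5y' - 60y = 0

Characteristic equation: 5r² - 5r - 60 = 0
Divide by 5: r² - r - 12 = 0
Roots: r = 4, -3 (distinct real)
General solution: y = C₁e^(4x) + C₂e^(-3x)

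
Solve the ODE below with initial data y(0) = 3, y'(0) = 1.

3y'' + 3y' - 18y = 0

General solution: y = C₁e^(2x) + C₂e^(-3x)
Applying ICs: C₁ = 2, C₂ = 1
Particular solution: y = 2e^(2x) + e^(-3x)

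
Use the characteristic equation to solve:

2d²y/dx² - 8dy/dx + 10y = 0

Characteristic equation: 2r² - 8r + 10 = 0
Divide by 2: r² - 4r + 5 = 0
Roots: r = 2 ± i (complex conjugates)
General solution: y = e^(2x)(C₁cos(x) + C₂sin(x))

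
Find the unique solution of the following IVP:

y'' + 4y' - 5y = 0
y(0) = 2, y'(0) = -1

General solution: y = C₁e^x + C₂e^(-5x)
Applying ICs: C₁ = 3/2, C₂ = 1/2
Particular solution: y = (3/2)e^x + (1/2)e^(-5x)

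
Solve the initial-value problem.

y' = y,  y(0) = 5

General solution: y = Ce^x
Applying IC y(0) = 5:
Particular solution: y = 5e^x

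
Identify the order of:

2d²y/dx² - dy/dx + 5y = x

The order is 2 (highest derivative is of order 2).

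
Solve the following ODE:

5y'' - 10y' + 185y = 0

Characteristic equation: 5r² - 10r + 185 = 0
Divide by 5: r² - 2r + 37 = 0
Roots: r = 1 ± 6i (complex conjugates)
General solution: y = e^x(C₁cos(6x) + C₂sin(6x))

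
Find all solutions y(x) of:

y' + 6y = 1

Using integrating factor method:

General solution: y = 1/6 + Ce^(-6x)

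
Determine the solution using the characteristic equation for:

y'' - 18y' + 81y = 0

Characteristic equation: r² - 18r + 81 = 0
Factored: (r - 9)² = 0
Repeated root: r = 9
General solution: y = (C₁ + C₂x)e^(9x)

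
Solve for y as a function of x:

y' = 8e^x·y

Separating variables and integrating:
ln|y| = 8e^x + C

General solution: y = Ce^(8e^x)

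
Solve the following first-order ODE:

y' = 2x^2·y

Separating variables and integrating:
ln|y| = 2x^3/3 + C

General solution: y = Ce^(2x^3/3)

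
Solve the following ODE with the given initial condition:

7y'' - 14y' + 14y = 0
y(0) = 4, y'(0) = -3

General solution: y = e^x(C₁cos(x) + C₂sin(x))
Complex roots r = 1 ± i
Applying ICs: C₁ = 4, C₂ = -7
Particular solution: y = e^x(4cos(x) - 7sin(x))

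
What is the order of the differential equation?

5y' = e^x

The order is 1 (highest derivative is of order 1).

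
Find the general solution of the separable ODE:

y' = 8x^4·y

Separating variables and integrating:
ln|y| = 8x^5/5 + C

General solution: y = Ce^(8x^5/5)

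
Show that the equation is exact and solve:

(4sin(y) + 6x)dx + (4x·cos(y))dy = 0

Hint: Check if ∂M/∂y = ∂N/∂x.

Verify exactness: ∂M/∂y = ∂N/∂x ✓
Find F(x,y) such that ∂F/∂x = M, ∂F/∂y = N
Solution: 4x·sin(y) + 3x² = C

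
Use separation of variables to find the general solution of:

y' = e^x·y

Separating variables and integrating:
ln|y| = e^x + C

General solution: y = Ce^(e^x)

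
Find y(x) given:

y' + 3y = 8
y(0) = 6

General solution: y = 8/3 + Ce^(-3x)
Applying y(0) = 6: C = 6 - 8/3 = 10/3
Particular solution: y = 8/3 + (10/3)e^(-3x)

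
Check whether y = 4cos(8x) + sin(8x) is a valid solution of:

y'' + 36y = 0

Verification:
y'' = -256cos(8x) - 64sin(8x)
y'' + 36y ≠ 0 (frequency mismatch: got 64 instead of 36)

No, it is not a solution.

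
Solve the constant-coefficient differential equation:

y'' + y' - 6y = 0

Characteristic equation: r² + r - 6 = 0
Roots: r = 2, -3 (distinct real)
General solution: y = C₁e^(2x) + C₂e^(-3x)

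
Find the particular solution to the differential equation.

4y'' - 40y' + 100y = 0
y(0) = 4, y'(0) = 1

General solution: y = (C₁ + C₂x)e^(5x)
Repeated root r = 5
Applying ICs: C₁ = 4, C₂ = -19
Particular solution: y = (4 - 19x)e^(5x)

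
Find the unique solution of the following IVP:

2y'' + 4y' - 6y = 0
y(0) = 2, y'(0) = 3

General solution: y = C₁e^x + C₂e^(-3x)
Applying ICs: C₁ = 9/4, C₂ = -1/4
Particular solution: y = (9/4)e^x - (1/4)e^(-3x)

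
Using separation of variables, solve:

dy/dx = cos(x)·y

Separating variables and integrating:
ln|y| = sin(x) + C

General solution: y = Ce^(sin(x))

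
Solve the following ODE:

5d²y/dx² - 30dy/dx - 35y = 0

Characteristic equation: 5r² - 30r - 35 = 0
Divide by 5: r² - 6r - 7 = 0
Roots: r = 7, -1 (distinct real)
General solution: y = C₁e^(7x) + C₂e^(-x)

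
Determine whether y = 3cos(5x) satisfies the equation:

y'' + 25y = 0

Verification:
y'' = -75cos(5x)
y'' + 25y = 0 ✓

Yes, it is a solution.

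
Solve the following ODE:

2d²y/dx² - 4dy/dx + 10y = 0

Characteristic equation: 2r² - 4r + 10 = 0
Divide by 2: r² - 2r + 5 = 0
Roots: r = 1 ± 2i (complex conjugates)
General solution: y = e^x(C₁cos(2x) + C₂sin(2x))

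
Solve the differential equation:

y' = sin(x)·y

Separating variables and integrating:
ln|y| = -cos(x) + C

General solution: y = Ce^(-cos(x))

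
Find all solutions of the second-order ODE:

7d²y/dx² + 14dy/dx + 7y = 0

Characteristic equation: 7r² + 14r + 7 = 0
Divide by 7: r² + 2r + 1 = 0
Factored: (r + 1)² = 0
Repeated root: r = -1
General solution: y = (C₁ + C₂x)e^(-x)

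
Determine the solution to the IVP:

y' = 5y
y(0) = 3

General solution: y = Ce^(5x)
Applying IC y(0) = 3:
Particular solution: y = 3e^(5x)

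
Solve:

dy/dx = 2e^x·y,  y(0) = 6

General solution: y = Ce^(2e^x)
Applying IC y(0) = 6:
Particular solution: y = 6e^(2(e^x - 1))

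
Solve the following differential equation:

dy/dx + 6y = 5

Using integrating factor method:

General solution: y = 5/6 + Ce^(-6x)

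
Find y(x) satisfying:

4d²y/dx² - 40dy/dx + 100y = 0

Characteristic equation: 4r² - 40r + 100 = 0
Divide by 4: r² - 10r + 25 = 0
Factored: (r - 5)² = 0
Repeated root: r = 5
General solution: y = (C₁ + C₂x)e^(5x)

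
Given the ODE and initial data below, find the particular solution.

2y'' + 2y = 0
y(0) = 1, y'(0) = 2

General solution: y = C₁cos(x) + C₂sin(x)
Complex roots r = ±i
Applying ICs: C₁ = 1, C₂ = 2
Particular solution: y = cos(x) + 2sin(x)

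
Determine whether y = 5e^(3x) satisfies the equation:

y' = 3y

Verification:
y = 5e^(3x)
y' = 15e^(3x)
3y = 15e^(3x)
y' = 3y ✓

Yes, it is a solution.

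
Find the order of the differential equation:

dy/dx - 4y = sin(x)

The order is 1 (highest derivative is of order 1).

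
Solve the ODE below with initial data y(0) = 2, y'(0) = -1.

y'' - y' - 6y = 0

General solution: y = C₁e^(3x) + C₂e^(-2x)
Applying ICs: C₁ = 3/5, C₂ = 7/5
Particular solution: y = (3/5)e^(3x) + (7/5)e^(-2x)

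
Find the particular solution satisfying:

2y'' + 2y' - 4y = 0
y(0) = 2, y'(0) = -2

General solution: y = C₁e^x + C₂e^(-2x)
Applying ICs: C₁ = 2/3, C₂ = 4/3
Particular solution: y = (2/3)e^x + (4/3)e^(-2x)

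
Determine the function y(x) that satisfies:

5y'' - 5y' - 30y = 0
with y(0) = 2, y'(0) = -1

General solution: y = C₁e^(3x) + C₂e^(-2x)
Applying ICs: C₁ = 3/5, C₂ = 7/5
Particular solution: y = (3/5)e^(3x) + (7/5)e^(-2x)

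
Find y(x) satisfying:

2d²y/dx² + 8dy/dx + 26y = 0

Characteristic equation: 2r² + 8r + 26 = 0
Divide by 2: r² + 4r + 13 = 0
Roots: r = -2 ± 3i (complex conjugates)
General solution: y = e^(-2x)(C₁cos(3x) + C₂sin(3x))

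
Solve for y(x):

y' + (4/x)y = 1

Using integrating factor method:

General solution: y = (1/5)x + Cx^(-4)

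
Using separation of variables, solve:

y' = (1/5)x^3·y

Separating variables and integrating:
ln|y| = x^4/20 + C

General solution: y = Ce^(x^4/20)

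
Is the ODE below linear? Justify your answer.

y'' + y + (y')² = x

No. Nonlinear ((y')² term)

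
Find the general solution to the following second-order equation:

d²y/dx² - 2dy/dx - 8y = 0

Characteristic equation: r² - 2r - 8 = 0
Roots: r = 4, -2 (distinct real)
General solution: y = C₁e^(4x) + C₂e^(-2x)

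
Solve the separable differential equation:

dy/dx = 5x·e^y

Separating variables and integrating:
-e^(-y) = 5x²/2 + C

General solution: y = -ln(C - 5x²/2)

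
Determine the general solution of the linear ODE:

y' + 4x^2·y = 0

Using integrating factor method:

General solution: y = Ce^(-4x^3/3)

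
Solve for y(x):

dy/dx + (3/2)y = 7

Using integrating factor method:

General solution: y = 14/3 + Ce^(-3x/2)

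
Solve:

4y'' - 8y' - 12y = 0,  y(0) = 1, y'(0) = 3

General solution: y = C₁e^(3x) + C₂e^(-x)
Applying ICs: C₁ = 1, C₂ = 0
Particular solution: y = e^(3x)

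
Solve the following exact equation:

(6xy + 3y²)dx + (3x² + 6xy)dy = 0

Verify exactness: ∂M/∂y = ∂N/∂x ✓
Find F(x,y) such that ∂F/∂x = M, ∂F/∂y = N
Solution: 3x²y + 3xy² = C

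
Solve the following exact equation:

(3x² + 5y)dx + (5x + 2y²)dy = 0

Verify exactness: ∂M/∂y = ∂N/∂x ✓
Find F(x,y) such that ∂F/∂x = M, ∂F/∂y = N
Solution: x³ + 5xy + 2y³/3 = C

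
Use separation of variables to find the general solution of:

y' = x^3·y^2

Separating variables and integrating:
-1/y = x^4/4 + C

General solution: y^-1 = (-1/4)x^4 + C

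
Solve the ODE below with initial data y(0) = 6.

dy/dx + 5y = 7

General solution: y = 7/5 + Ce^(-5x)
Applying y(0) = 6: C = 6 - 7/5 = 23/5
Particular solution: y = 7/5 + (23/5)e^(-5x)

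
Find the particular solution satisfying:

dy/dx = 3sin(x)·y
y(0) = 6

General solution: y = Ce^(-3cos(x))
Applying IC y(0) = 6:
Particular solution: y = 6e^(3(1-cos(x)))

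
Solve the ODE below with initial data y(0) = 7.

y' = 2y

General solution: y = Ce^(2x)
Applying IC y(0) = 7:
Particular solution: y = 7e^(2x)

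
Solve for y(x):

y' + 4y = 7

Using integrating factor method:

General solution: y = 7/4 + Ce^(-4x)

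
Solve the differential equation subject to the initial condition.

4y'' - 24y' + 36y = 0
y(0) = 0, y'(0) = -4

General solution: y = (C₁ + C₂x)e^(3x)
Repeated root r = 3
Applying ICs: C₁ = 0, C₂ = -4
Particular solution: y = -4xe^(3x)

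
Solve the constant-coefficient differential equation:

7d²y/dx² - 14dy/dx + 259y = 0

Characteristic equation: 7r² - 14r + 259 = 0
Divide by 7: r² - 2r + 37 = 0
Roots: r = 1 ± 6i (complex conjugates)
General solution: y = e^x(C₁cos(6x) + C₂sin(6x))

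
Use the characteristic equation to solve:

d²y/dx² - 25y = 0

Characteristic equation: r² - 25 = 0
Roots: r = 5, -5 (distinct real)
General solution: y = C₁e^(5x) + C₂e^(-5x)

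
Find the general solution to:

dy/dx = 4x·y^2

Separating variables and integrating:
-1/y = 2x^2 + C

General solution: y^-1 = -2x^2 + C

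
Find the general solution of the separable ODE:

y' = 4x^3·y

Separating variables and integrating:
ln|y| = x^4 + C

General solution: y = Ce^(x^4)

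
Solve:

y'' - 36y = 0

Characteristic equation: r² - 36 = 0
Roots: r = 6, -6 (distinct real)
General solution: y = C₁e^(6x) + C₂e^(-6x)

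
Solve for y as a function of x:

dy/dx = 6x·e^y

Separating variables and integrating:
-e^(-y) = 3x² + C

General solution: y = -ln(C - 3x²)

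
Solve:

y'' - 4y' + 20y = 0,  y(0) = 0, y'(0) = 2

General solution: y = e^(2x)(C₁cos(4x) + C₂sin(4x))
Complex roots r = 2 ± 4i
Applying ICs: C₁ = 0, C₂ = 1/2
Particular solution: y = e^(2x)((1/2)sin(4x))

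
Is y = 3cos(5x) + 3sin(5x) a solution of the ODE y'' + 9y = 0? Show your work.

Verification:
y'' = -75cos(5x) - 75sin(5x)
y'' + 9y ≠ 0 (frequency mismatch: got 25 instead of 9)

No, it is not a solution.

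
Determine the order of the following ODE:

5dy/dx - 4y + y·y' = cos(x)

The order is 1 (highest derivative is of order 1).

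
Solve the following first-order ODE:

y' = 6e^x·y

Separating variables and integrating:
ln|y| = 6e^x + C

General solution: y = Ce^(6e^x)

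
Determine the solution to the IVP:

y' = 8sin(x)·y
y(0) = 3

General solution: y = Ce^(-8cos(x))
Applying IC y(0) = 3:
Particular solution: y = 3e^(8(1-cos(x)))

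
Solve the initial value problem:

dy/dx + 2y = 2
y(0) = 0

General solution: y = 1 + Ce^(-2x)
Applying y(0) = 0: C = 0 - 1 = -1
Particular solution: y = 1 - e^(-2x)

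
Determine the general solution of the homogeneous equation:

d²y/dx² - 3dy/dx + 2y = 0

Characteristic equation: r² - 3r + 2 = 0
Roots: r = 1, 2 (distinct real)
General solution: y = C₁e^x + C₂e^(2x)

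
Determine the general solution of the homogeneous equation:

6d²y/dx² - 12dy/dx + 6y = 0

Characteristic equation: 6r² - 12r + 6 = 0
Divide by 6: r² - 2r + 1 = 0
Factored: (r - 1)² = 0
Repeated root: r = 1
General solution: y = (C₁ + C₂x)e^x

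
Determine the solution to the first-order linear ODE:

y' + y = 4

Using integrating factor method:

General solution: y = 4 + Ce^(-x)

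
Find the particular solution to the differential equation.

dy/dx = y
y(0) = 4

General solution: y = Ce^x
Applying IC y(0) = 4:
Particular solution: y = 4e^x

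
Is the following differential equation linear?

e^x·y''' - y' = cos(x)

Yes. Linear (y and its derivatives appear to the first power only, no products of y terms)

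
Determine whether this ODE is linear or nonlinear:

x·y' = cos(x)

Linear (y and its derivatives appear to the first power only, no products of y terms)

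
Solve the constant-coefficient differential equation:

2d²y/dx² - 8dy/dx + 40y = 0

Characteristic equation: 2r² - 8r + 40 = 0
Divide by 2: r² - 4r + 20 = 0
Roots: r = 2 ± 4i (complex conjugates)
General solution: y = e^(2x)(C₁cos(4x) + C₂sin(4x))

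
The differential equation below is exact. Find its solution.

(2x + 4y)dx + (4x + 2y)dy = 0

Verify exactness: ∂M/∂y = ∂N/∂x ✓
Find F(x,y) such that ∂F/∂x = M, ∂F/∂y = N
Solution: x² + 4xy + y² = C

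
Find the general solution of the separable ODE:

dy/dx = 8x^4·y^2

Separating variables and integrating:
-1/y = 8x^5/5 + C

General solution: y^-1 = (-8/5)x^5 + C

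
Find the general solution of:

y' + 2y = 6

Using integrating factor method:

General solution: y = 3 + Ce^(-2x)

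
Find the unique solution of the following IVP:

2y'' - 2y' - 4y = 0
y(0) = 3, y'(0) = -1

General solution: y = C₁e^(2x) + C₂e^(-x)
Applying ICs: C₁ = 2/3, C₂ = 7/3
Particular solution: y = (2/3)e^(2x) + (7/3)e^(-x)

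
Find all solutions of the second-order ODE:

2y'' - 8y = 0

Characteristic equation: 2r² - 8 = 0
Divide by 2: r² - 4 = 0
Roots: r = 2, -2 (distinct real)
General solution: y = C₁e^(2x) + C₂e^(-2x)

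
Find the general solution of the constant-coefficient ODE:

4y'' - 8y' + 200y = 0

Characteristic equation: 4r² - 8r + 200 = 0
Divide by 4: r² - 2r + 50 = 0
Roots: r = 1 ± 7i (complex conjugates)
General solution: y = e^x(C₁cos(7x) + C₂sin(7x))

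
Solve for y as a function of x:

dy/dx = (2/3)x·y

Separating variables and integrating:
ln|y| = x^2/3 + C

General solution: y = Ce^(x^2/3)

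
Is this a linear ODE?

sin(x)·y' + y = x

Yes. Linear (y and its derivatives appear to the first power only, no products of y terms)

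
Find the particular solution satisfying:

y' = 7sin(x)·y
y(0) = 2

General solution: y = Ce^(-7cos(x))
Applying IC y(0) = 2:
Particular solution: y = 2e^(7(1-cos(x)))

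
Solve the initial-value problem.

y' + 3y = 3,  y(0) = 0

General solution: y = 1 + Ce^(-3x)
Applying y(0) = 0: C = 0 - 1 = -1
Particular solution: y = 1 - e^(-3x)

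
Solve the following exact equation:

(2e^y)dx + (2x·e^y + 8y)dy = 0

Verify exactness: ∂M/∂y = ∂N/∂x ✓
Find F(x,y) such that ∂F/∂x = M, ∂F/∂y = N
Solution: 2x·e^y + 4y² = C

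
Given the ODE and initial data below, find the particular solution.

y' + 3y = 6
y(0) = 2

General solution: y = 2 + Ce^(-3x)
Applying y(0) = 2: C = 2 - 2 = 0
Particular solution: y = 2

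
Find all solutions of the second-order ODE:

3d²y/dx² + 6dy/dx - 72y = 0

Characteristic equation: 3r² + 6r - 72 = 0
Divide by 3: r² + 2r - 24 = 0
Roots: r = 4, -6 (distinct real)
General solution: y = C₁e^(4x) + C₂e^(-6x)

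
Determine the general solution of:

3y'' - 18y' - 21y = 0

Characteristic equation: 3r² - 18r - 21 = 0
Divide by 3: r² - 6r - 7 = 0
Roots: r = 7, -1 (distinct real)
General solution: y = C₁e^(7x) + C₂e^(-x)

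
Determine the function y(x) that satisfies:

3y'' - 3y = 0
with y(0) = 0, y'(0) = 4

General solution: y = C₁e^x + C₂e^(-x)
Applying ICs: C₁ = 2, C₂ = -2
Particular solution: y = 2e^x - 2e^(-x)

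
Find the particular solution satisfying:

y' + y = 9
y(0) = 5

General solution: y = 9 + Ce^(-x)
Applying y(0) = 5: C = 5 - 9 = -4
Particular solution: y = 9 - 4e^(-x)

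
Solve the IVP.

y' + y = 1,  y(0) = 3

General solution: y = 1 + Ce^(-x)
Applying y(0) = 3: C = 3 - 1 = 2
Particular solution: y = 1 + 2e^(-x)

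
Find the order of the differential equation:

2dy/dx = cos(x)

The order is 1 (highest derivative is of order 1).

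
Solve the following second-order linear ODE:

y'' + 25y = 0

Characteristic equation: r² + 25 = 0
Roots: r = ±5i (complex conjugates)
General solution: y = C₁cos(5x) + C₂sin(5x)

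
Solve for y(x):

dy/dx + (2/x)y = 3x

Using integrating factor method:

General solution: y = (3/4)x^2 + Cx^(-2)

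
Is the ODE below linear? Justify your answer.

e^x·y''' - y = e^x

Yes. Linear (y and its derivatives appear to the first power only, no products of y terms)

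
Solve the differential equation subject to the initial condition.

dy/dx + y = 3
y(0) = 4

General solution: y = 3 + Ce^(-x)
Applying y(0) = 4: C = 4 - 3 = 1
Particular solution: y = 3 + e^(-x)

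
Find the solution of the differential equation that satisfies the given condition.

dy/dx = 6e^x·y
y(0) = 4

General solution: y = Ce^(6e^x)
Applying IC y(0) = 4:
Particular solution: y = 4e^(6(e^x - 1))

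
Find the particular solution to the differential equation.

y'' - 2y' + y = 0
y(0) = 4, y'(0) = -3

General solution: y = (C₁ + C₂x)e^x
Repeated root r = 1
Applying ICs: C₁ = 4, C₂ = -7
Particular solution: y = (4 - 7x)e^x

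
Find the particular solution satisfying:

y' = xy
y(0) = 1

General solution: y = Ce^(x²/2)
Applying IC y(0) = 1:
Particular solution: y = e^(x²/2)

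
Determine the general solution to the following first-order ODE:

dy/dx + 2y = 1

Using integrating factor method:

General solution: y = 1/2 + Ce^(-2x)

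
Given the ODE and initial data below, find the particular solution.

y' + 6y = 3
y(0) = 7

General solution: y = 1/2 + Ce^(-6x)
Applying y(0) = 7: C = 7 - 1/2 = 13/2
Particular solution: y = 1/2 + (13/2)e^(-6x)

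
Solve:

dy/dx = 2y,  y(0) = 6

General solution: y = Ce^(2x)
Applying IC y(0) = 6:
Particular solution: y = 6e^(2x)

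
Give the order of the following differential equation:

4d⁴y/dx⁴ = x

The order is 4 (highest derivative is of order 4).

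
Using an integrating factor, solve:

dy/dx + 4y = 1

Using integrating factor method:

General solution: y = 1/4 + Ce^(-4x)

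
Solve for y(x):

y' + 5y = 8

Using integrating factor method:

General solution: y = 8/5 + Ce^(-5x)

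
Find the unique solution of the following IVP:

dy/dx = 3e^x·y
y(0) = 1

General solution: y = Ce^(3e^x)
Applying IC y(0) = 1:
Particular solution: y = e^(3(e^x - 1))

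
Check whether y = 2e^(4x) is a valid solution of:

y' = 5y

Verification:
y = 2e^(4x)
y' = 8e^(4x)
But 5y = 10e^(4x)
y' ≠ 5y — the derivative does not match

No, it is not a solution.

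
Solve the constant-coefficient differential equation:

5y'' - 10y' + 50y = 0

Characteristic equation: 5r² - 10r + 50 = 0
Divide by 5: r² - 2r + 10 = 0
Roots: r = 1 ± 3i (complex conjugates)
General solution: y = e^x(C₁cos(3x) + C₂sin(3x))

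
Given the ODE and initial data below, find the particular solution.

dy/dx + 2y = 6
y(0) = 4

General solution: y = 3 + Ce^(-2x)
Applying y(0) = 4: C = 4 - 3 = 1
Particular solution: y = 3 + e^(-2x)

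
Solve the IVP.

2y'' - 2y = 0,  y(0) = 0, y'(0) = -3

General solution: y = C₁e^x + C₂e^(-x)
Applying ICs: C₁ = -3/2, C₂ = 3/2
Particular solution: y = -(3/2)e^x + (3/2)e^(-x)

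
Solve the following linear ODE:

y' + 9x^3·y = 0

Using integrating factor method:

General solution: y = Ce^(-9x^4/4)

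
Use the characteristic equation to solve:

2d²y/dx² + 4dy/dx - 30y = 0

Characteristic equation: 2r² + 4r - 30 = 0
Divide by 2: r² + 2r - 15 = 0
Roots: r = 3, -5 (distinct real)
General solution: y = C₁e^(3x) + C₂e^(-5x)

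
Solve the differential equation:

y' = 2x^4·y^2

Separating variables and integrating:
-1/y = 2x^5/5 + C

General solution: y^-1 = (-2/5)x^5 + C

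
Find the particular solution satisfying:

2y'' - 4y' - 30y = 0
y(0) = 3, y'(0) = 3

General solution: y = C₁e^(5x) + C₂e^(-3x)
Applying ICs: C₁ = 3/2, C₂ = 3/2
Particular solution: y = (3/2)e^(5x) + (3/2)e^(-3x)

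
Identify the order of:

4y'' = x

The order is 2 (highest derivative is of order 2).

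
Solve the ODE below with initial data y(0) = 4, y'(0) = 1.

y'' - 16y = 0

General solution: y = C₁e^(4x) + C₂e^(-4x)
Applying ICs: C₁ = 17/8, C₂ = 15/8
Particular solution: y = (17/8)e^(4x) + (15/8)e^(-4x)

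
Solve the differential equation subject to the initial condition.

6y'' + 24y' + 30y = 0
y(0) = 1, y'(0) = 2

General solution: y = e^(-2x)(C₁cos(x) + C₂sin(x))
Complex roots r = -2 ± i
Applying ICs: C₁ = 1, C₂ = 4
Particular solution: y = e^(-2x)(cos(x) + 4sin(x))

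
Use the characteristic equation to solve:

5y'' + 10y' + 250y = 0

Characteristic equation: 5r² + 10r + 250 = 0
Divide by 5: r² + 2r + 50 = 0
Roots: r = -1 ± 7i (complex conjugates)
General solution: y = e^(-x)(C₁cos(7x) + C₂sin(7x))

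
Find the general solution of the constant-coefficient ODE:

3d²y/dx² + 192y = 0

Characteristic equation: 3r² + 192 = 0
Divide by 3: r² + 64 = 0
Roots: r = ±8i (complex conjugates)
General solution: y = C₁cos(8x) + C₂sin(8x)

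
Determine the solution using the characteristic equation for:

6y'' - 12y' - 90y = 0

Characteristic equation: 6r² - 12r - 90 = 0
Divide by 6: r² - 2r - 15 = 0
Roots: r = 5, -3 (distinct real)
General solution: y = C₁e^(5x) + C₂e^(-3x)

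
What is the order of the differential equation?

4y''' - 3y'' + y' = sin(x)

The order is 3 (highest derivative is of order 3).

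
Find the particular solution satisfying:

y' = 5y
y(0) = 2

General solution: y = Ce^(5x)
Applying IC y(0) = 2:
Particular solution: y = 2e^(5x)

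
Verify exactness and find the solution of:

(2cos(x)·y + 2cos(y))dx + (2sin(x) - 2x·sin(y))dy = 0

Verify exactness: ∂M/∂y = ∂N/∂x ✓
Find F(x,y) such that ∂F/∂x = M, ∂F/∂y = N
Solution: 2sin(x)·y + 2x·cos(y) = C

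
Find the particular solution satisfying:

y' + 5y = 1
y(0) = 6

General solution: y = 1/5 + Ce^(-5x)
Applying y(0) = 6: C = 6 - 1/5 = 29/5
Particular solution: y = 1/5 + (29/5)e^(-5x)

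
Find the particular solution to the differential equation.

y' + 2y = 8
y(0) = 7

General solution: y = 4 + Ce^(-2x)
Applying y(0) = 7: C = 7 - 4 = 3
Particular solution: y = 4 + 3e^(-2x)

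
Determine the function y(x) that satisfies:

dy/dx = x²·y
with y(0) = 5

General solution: y = Ce^(x³/3)
Applying IC y(0) = 5:
Particular solution: y = 5e^(x³/3)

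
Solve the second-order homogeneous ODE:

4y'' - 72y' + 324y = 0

Characteristic equation: 4r² - 72r + 324 = 0
Divide by 4: r² - 18r + 81 = 0
Factored: (r - 9)² = 0
Repeated root: r = 9
General solution: y = (C₁ + C₂x)e^(9x)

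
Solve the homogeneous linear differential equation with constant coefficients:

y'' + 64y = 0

Characteristic equation: r² + 64 = 0
Roots: r = ±8i (complex conjugates)
General solution: y = C₁cos(8x) + C₂sin(8x)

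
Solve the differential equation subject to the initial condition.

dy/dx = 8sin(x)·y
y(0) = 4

General solution: y = Ce^(-8cos(x))
Applying IC y(0) = 4:
Particular solution: y = 4e^(8(1-cos(x)))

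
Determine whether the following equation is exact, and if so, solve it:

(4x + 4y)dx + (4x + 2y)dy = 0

Verify exactness: ∂M/∂y = ∂N/∂x ✓
Find F(x,y) such that ∂F/∂x = M, ∂F/∂y = N
Solution: 2x² + 4xy + y² = C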